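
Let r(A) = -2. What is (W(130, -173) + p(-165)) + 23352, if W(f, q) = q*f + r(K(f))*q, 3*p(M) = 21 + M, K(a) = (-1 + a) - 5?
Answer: 1160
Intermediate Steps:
K(a) = -6 + a
p(M) = 7 + M/3 (p(M) = (21 + M)/3 = 7 + M/3)
W(f, q) = -2*q + f*q (W(f, q) = q*f - 2*q = f*q - 2*q = -2*q + f*q)
(W(130, -173) + p(-165)) + 23352 = (-173*(-2 + 130) + (7 + (⅓)*(-165))) + 23352 = (-173*128 + (7 - 55)) + 23352 = (-22144 - 48) + 23352 = -22192 + 23352 = 1160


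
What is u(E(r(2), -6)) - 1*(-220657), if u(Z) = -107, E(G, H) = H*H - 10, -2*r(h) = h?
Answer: 220550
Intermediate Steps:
r(h) = -h/2
E(G, H) = -10 + H**2 (E(G, H) = H**2 - 10 = -10 + H**2)
u(E(r(2), -6)) - 1*(-220657) = -107 - 1*(-220657) = -107 + 220657 = 220550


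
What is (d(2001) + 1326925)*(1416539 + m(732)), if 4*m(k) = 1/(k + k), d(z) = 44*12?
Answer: 11011557664225405/5856 ≈ 1.8804e+12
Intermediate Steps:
d(z) = 528
m(k) = 1/(8*k) (m(k) = 1/(4*(k + k)) = 1/(4*((2*k))) = (1/(2*k))/4 = 1/(8*k))
(d(2001) + 1326925)*(1416539 + m(732)) = (528 + 1326925)*(1416539 + (1/8)/732) = 1327453*(1416539 + (1/8)*(1/732)) = 1327453*(1416539 + 1/5856) = 1327453*(8295252385/5856) = 11011557664225405/5856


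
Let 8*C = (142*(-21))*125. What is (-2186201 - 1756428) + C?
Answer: -15956891/4 ≈ -3.9892e+6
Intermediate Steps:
C = -186375/4 (C = ((142*(-21))*125)/8 = (-2982*125)/8 = (⅛)*(-372750) = -186375/4 ≈ -46594.)
(-2186201 - 1756428) + C = (-2186201 - 1756428) - 186375/4 = -3942629 - 186375/4 = -15956891/4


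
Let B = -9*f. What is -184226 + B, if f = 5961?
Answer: -237875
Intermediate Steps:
B = -53649 (B = -9*5961 = -53649)
-184226 + B = -184226 - 53649 = -237875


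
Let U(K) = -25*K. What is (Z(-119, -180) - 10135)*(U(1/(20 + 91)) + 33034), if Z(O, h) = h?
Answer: -37822515935/111 ≈ -3.4074e+8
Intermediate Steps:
(Z(-119, -180) - 10135)*(U(1/(20 + 91)) + 33034) = (-180 - 10135)*(-25/(20 + 91) + 33034) = -10315*(-25/111 + 33034) = -10315*3666749/111 = -37822515935/111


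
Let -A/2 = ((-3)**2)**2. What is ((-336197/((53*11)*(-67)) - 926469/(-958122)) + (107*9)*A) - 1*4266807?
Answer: -1671962808124997/378032358 ≈ -4.4228e+6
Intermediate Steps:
A = -162 (A = -2*((-3)**2)**2 = -2*9**2 = -2*81 = -162)
((-336197/((53*11)*(-67)) - 926469/(-958122)) + (107*9)*A) - 1*4266807 = ((-336197/((53*11)*(-67)) - 926469/(-958122)) + (107*9)*(-162)) - 1*4266807 = ((-336197/(583*(-67)) - 926469*(-1/958122)) + 963*(-162)) - 4266807 = ((-336197/(-39061) + 102941/106458) - 156006) - 4266807 = ((-336197*(-1/39061) + 102941/106458) - 156006) - 4266807 = ((336197/39061 + 102941/106458) - 156006) - 4266807 = (3619258057/378032358 - 156006) - 4266807 = -58971696784091/378032358 - 4266807 = -1671962808124997/378032358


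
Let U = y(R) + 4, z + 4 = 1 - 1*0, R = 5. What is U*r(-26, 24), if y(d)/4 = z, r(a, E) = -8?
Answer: 64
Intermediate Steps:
z = -3 (z = -4 + (1 - 1*0) = -4 + (1 + 0) = -4 + 1 = -3)
y(d) = -12 (y(d) = 4*(-3) = -12)
U = -8 (U = -12 + 4 = -8)
U*r(-26, 24) = -8*(-8) = 64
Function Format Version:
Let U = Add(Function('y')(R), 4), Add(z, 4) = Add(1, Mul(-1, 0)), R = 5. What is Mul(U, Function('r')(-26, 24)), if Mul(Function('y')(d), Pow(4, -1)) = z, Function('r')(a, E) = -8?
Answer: 64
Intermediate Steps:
z = -3 (z = Add(-4, Add(1, Mul(-1, 0))) = Add(-4, Add(1, 0)) = Add(-4, 1) = -3)
Function('y')(d) = -12 (Function('y')(d) = Mul(4, -3) = -12)
U = -8 (U = Add(-12, 4) = -8)
Mul(U, Function('r')(-26, 24)) = Mul(-8, -8) = 64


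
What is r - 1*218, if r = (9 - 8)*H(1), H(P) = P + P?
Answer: -216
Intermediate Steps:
H(P) = 2*P
r = 2 (r = (9 - 8)*(2*1) = 1*2 = 2)
r - 1*218 = 2 - 1*218 = 2 - 218 = -216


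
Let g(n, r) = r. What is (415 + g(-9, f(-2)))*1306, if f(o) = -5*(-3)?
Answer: 561580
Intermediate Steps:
f(o) = 15
(415 + g(-9, f(-2)))*1306 = (415 + 15)*1306 = 430*1306 = 561580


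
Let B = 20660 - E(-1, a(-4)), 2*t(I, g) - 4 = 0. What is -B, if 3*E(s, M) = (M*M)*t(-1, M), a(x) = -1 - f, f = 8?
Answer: -20606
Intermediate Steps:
a(x) = -9 (a(x) = -1 - 1*8 = -1 - 8 = -9)
t(I, g) = 2 (t(I, g) = 2 + (½)*0 = 2 + 0 = 2)
E(s, M) = 2*M²/3 (E(s, M) = ((M*M)*2)/3 = (M²*2)/3 = (2*M²)/3 = 2*M²/3)
B = 20606 (B = 20660 - 2*(-9)²/3 = 20660 - 2*81/3 = 20660 - 1*54 = 20660 - 54 = 20606)
-B = -1*20606 = -20606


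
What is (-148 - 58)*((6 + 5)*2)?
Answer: -4532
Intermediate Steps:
(-148 - 58)*((6 + 5)*2) = -2266*2 = -206*22 = -4532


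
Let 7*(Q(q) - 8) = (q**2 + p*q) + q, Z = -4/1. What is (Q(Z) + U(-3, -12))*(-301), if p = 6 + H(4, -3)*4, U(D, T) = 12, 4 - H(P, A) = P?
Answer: -5504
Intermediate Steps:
H(P, A) = 4 - P
p = 6 (p = 6 + (4 - 1*4)*4 = 6 + (4 - 4)*4 = 6 + 0*4 = 6 + 0 = 6)
Z = -4 (Z = -4*1 = -4)
Q(q) = 8 + q + q**2/7 (Q(q) = 8 + ((q**2 + 6*q) + q)/7 = 8 + (q**2 + 7*q)/7 = 8 + (q + q**2/7) = 8 + q + q**2/7)
(Q(Z) + U(-3, -12))*(-301) = ((8 - 4 + (1/7)*(-4)**2) + 12)*(-301) = ((8 - 4 + (1/7)*16) + 12)*(-301) = ((8 - 4 + 16/7) + 12)*(-301) = (44/7 + 12)*(-301) = (128/7)*(-301) = -5504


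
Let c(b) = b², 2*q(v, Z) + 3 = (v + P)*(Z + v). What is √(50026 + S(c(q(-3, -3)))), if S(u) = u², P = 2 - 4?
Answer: √1331857/4 ≈ 288.52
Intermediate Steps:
P = -2
q(v, Z) = -3/2 + (-2 + v)*(Z + v)/2 (q(v, Z) = -3/2 + ((v - 2)*(Z + v))/2 = -3/2 + ((-2 + v)*(Z + v))/2 = -3/2 + (-2 + v)*(Z + v)/2)
√(50026 + S(c(q(-3, -3)))) = √(50026 + ((-3/2 + (½)*(-3)² - 1*(-3) - 1*(-3) + (½)*(-3)*(-3))²)²) = √(50026 + ((-3/2 + (½)*9 + 3 + 3 + 9/2)²)²) = √(50026 + ((-3/2 + 9/2 + 3 + 3 + 9/2)²)²) = √(50026 + ((27/2)²)²) = √(50026 + (729/4)²) = √(50026 + 531441/16) = √(1331857/16) = √1331857/4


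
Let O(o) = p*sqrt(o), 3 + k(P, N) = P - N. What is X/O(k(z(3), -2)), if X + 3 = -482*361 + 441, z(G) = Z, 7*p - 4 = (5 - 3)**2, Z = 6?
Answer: -303737*sqrt(5)/10 ≈ -67918.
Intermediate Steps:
p = 8/7 (p = 4/7 + (5 - 3)**2/7 = 4/7 + (1/7)*2**2 = 4/7 + (1/7)*4 = 4/7 + 4/7 = 8/7 ≈ 1.1429)
z(G) = 6
k(P, N) = -3 + P - N (k(P, N) = -3 + (P - N) = -3 + P - N)
X = -173564 (X = -3 + (-482*361 + 441) = -3 + (-174002 + 441) = -3 - 173561 = -173564)
O(o) = 8*sqrt(o)/7
X/O(k(z(3), -2)) = -173564*7/(8*sqrt(-3 + 6 - 1*(-2))) = -173564*7/(8*sqrt(-3 + 6 + 2)) = -173564*7*sqrt(5)/40 = -303737*sqrt(5)/10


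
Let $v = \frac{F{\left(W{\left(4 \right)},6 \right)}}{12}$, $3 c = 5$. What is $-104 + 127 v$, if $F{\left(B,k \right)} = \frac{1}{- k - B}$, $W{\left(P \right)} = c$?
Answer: $- \frac{9695}{92} \approx -105.38$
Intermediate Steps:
$c = \frac{5}{3}$ ($c = \frac{1}{3} \cdot 5 = \frac{5}{3} \approx 1.6667$)
$W{\left(P \right)} = \frac{5}{3}$
$F{\left(B,k \right)} = \frac{1}{- B - k}$
$v = - \frac{1}{92}$ ($v = \frac{\left(-1\right) \frac{1}{\frac{5}{3} + 6}}{12} = - \frac{1}{\frac{23}{3}} \cdot \frac{1}{12} = \left(-1\right) \frac{3}{23} \cdot \frac{1}{12} = \left(- \frac{3}{23}\right) \frac{1}{12} = - \frac{1}{92} \approx -0.01087$)
$-104 + 127 v = -104 + 127 \left(- \frac{1}{92}\right) = -104 - \frac{127}{92} = - \frac{9695}{92}$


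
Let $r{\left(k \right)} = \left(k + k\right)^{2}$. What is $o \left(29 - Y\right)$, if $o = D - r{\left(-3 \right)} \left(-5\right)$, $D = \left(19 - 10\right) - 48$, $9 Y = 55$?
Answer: $\frac{9682}{3} \approx 3227.3$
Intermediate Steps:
$Y = \frac{55}{9}$ ($Y = \frac{1}{9} \cdot 55 = \frac{55}{9} \approx 6.1111$)
$r{\left(k \right)} = 4 k^{2}$ ($r{\left(k \right)} = \left(2 k\right)^{2} = 4 k^{2}$)
$D = -39$ ($D = 9 - 48 = -39$)
$o = 141$ ($o = -39 - 4 \left(-3\right)^{2} \left(-5\right) = -39 - 4 \cdot 9 \left(-5\right) = -39 - 36 \left(-5\right) = -39 - -180 = -39 + 180 = 141$)
$o \left(29 - Y\right) = 141 \left(29 - \frac{55}{9}\right) = 141 \cdot \frac{206}{9} = \frac{9682}{3}$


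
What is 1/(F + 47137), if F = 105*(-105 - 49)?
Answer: 1/30967 ≈ 3.2292e-5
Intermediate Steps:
F = -16170 (F = 105*(-154) = -16170)
1/(F + 47137) = 1/(-16170 + 47137) = 1/30967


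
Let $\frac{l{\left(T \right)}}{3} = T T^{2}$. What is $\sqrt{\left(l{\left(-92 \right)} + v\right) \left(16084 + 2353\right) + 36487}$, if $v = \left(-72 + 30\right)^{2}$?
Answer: $i \sqrt{43037452613} \approx 2.0745 \cdot 10^{5} i$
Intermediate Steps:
$v = 1764$ ($v = \left(-42\right)^{2} = 1764$)
$l{\left(T \right)} = 3 T^{3}$ ($l{\left(T \right)} = 3 T T^{2} = 3 T^{3}$)
$\sqrt{\left(l{\left(-92 \right)} + v\right) \left(16084 + 2353\right) + 36487} = \sqrt{\left(3 \left(-92\right)^{3} + 1764\right) \left(16084 + 2353\right) + 36487} = \sqrt{\left(3 \left(-778688\right) + 1764\right) 18437 + 36487} = \sqrt{\left(-2336064 + 1764\right) 18437 + 36487} = \sqrt{\left(-2334300\right) 18437 + 36487} = \sqrt{-43037489100 + 36487} = \sqrt{-43037452613} = i \sqrt{43037452613}$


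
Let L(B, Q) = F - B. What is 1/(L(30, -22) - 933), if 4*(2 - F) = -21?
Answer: -4/3823 ≈ -0.0010463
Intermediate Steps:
F = 29/4 (F = 2 - ¼*(-21) = 2 + 21/4 = 29/4 ≈ 7.2500)
L(B, Q) = 29/4 - B
1/(L(30, -22) - 933) = 1/((29/4 - 1*30) - 933) = 1/((29/4 - 30) - 933) = 1/(-91/4 - 933) = 1/(-3823/4) = -4/3823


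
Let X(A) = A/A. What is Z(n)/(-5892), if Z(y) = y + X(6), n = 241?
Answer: -121/2946 ≈ -0.041073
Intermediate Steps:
X(A) = 1
Z(y) = 1 + y (Z(y) = y + 1 = 1 + y)
Z(n)/(-5892) = (1 + 241)/(-5892) = 242*(-1/5892) = -121/2946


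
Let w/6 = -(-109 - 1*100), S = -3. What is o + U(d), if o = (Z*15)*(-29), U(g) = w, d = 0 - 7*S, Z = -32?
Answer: 15174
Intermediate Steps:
d = 21 (d = 0 - 7*(-3) = 0 + 21 = 21)
w = 1254 (w = 6*(-(-109 - 1*100)) = 6*(-(-109 - 100)) = 6*(-1*(-209)) = 6*209 = 1254)
U(g) = 1254
o = 13920 (o = -32*15*(-29) = -480*(-29) = 13920)
o + U(d) = 13920 + 1254 = 15174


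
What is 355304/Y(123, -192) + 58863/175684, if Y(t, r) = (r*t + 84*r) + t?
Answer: -60089017013/6960775764 ≈ -8.6325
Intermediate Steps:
Y(t, r) = t + 84*r + r*t (Y(t, r) = (84*r + r*t) + t = t + 84*r + r*t)
355304/Y(123, -192) + 58863/175684 = 355304/(123 + 84*(-192) - 192*123) + 58863/175684 = 355304/(123 - 16128 - 23616) + 58863*(1/175684) = 355304/(-39621) + 58863/175684 = 355304*(-1/39621) + 58863/175684 = -355304/39621 + 58863/175684 = -60089017013/6960775764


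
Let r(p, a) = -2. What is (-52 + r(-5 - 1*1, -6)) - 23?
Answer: -77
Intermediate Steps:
(-52 + r(-5 - 1*1, -6)) - 23 = (-52 - 2) - 23 = -54 - 23 = -77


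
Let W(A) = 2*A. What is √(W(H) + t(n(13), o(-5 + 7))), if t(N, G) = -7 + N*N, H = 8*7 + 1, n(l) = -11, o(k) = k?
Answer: 2*√57 ≈ 15.100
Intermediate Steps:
H = 57 (H = 56 + 1 = 57)
t(N, G) = -7 + N²
√(W(H) + t(n(13), o(-5 + 7))) = √(2*57 + (-7 + (-11)²)) = √(114 + (-7 + 121)) = √(114 + 114) = √228 = 2*√57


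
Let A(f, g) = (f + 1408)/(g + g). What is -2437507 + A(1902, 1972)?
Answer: -4806762149/1972 ≈ -2.4375e+6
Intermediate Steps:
A(f, g) = (1408 + f)/(2*g) (A(f, g) = (1408 + f)/((2*g)) = (1408 + f)*(1/(2*g)) = (1408 + f)/(2*g))
-2437507 + A(1902, 1972) = -2437507 + (½)*(1408 + 1902)/1972 = -2437507 + (½)*(1/1972)*3310 = -2437507 + 1655/1972 = -4806762149/1972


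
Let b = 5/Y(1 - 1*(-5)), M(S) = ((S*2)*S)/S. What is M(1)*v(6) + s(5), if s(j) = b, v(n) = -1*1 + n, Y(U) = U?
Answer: 65/6 ≈ 10.833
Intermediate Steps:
M(S) = 2*S (M(S) = ((2*S)*S)/S = (2*S²)/S = 2*S)
v(n) = -1 + n
b = ⅚ (b = 5/(1 - 1*(-5)) = 5/(1 + 5) = 5/6 = 5*(⅙) = ⅚ ≈ 0.83333)
s(j) = ⅚
M(1)*v(6) + s(5) = (2*1)*(-1 + 6) + ⅚ = 2*5 + ⅚ = 10 + ⅚ = 65/6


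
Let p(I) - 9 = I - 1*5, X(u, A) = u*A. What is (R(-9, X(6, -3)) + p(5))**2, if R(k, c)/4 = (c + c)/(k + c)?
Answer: 1849/9 ≈ 205.44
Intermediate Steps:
X(u, A) = A*u
R(k, c) = 8*c/(c + k) (R(k, c) = 4*((c + c)/(k + c)) = 4*((2*c)/(c + k)) = 4*(2*c/(c + k)) = 8*c/(c + k))
p(I) = 4 + I (p(I) = 9 + (I - 1*5) = 9 + (I - 5) = 9 + (-5 + I) = 4 + I)
(R(-9, X(6, -3)) + p(5))**2 = (8*(-3*6)/(-3*6 - 9) + (4 + 5))**2 = (8*(-18)/(-18 - 9) + 9)**2 = (8*(-18)/(-27) + 9)**2 = (8*(-18)*(-1/27) + 9)**2 = (16/3 + 9)**2 = (43/3)**2 = 1849/9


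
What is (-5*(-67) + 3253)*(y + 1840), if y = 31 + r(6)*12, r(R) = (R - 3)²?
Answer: 7100652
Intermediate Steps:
r(R) = (-3 + R)²
y = 139 (y = 31 + (-3 + 6)²*12 = 31 + 3²*12 = 31 + 9*12 = 31 + 108 = 139)
(-5*(-67) + 3253)*(y + 1840) = (-5*(-67) + 3253)*(139 + 1840) = (335 + 3253)*1979 = 3588*1979 = 7100652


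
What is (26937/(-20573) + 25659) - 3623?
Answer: 453319691/20573 ≈ 22035.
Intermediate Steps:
(26937/(-20573) + 25659) - 3623 = (26937*(-1/20573) + 25659) - 3623 = (-26937/20573 + 25659) - 3623 = 527855670/20573 - 3623 = 453319691/20573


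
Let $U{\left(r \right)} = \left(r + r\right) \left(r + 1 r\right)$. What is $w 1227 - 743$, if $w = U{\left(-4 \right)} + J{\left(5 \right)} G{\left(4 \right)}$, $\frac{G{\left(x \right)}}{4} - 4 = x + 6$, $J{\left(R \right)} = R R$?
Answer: $1795585$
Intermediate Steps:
$J{\left(R \right)} = R^{2}$
$G{\left(x \right)} = 40 + 4 x$ ($G{\left(x \right)} = 16 + 4 \left(x + 6\right) = 16 + 4 \left(6 + x\right) = 16 + \left(24 + 4 x\right) = 40 + 4 x$)
$U{\left(r \right)} = 4 r^{2}$ ($U{\left(r \right)} = 2 r \left(r + r\right) = 2 r 2 r = 4 r^{2}$)
$w = 1464$ ($w = 4 \left(-4\right)^{2} + 5^{2} \left(40 + 4 \cdot 4\right) = 4 \cdot 16 + 25 \left(40 + 16\right) = 64 + 25 \cdot 56 = 64 + 1400 = 1464$)
$w 1227 - 743 = 1464 \cdot 1227 - 743 = 1796328 - 743 = 1795585$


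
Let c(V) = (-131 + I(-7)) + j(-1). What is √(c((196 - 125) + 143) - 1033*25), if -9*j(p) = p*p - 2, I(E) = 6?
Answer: I*√233549/3 ≈ 161.09*I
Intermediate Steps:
j(p) = 2/9 - p²/9 (j(p) = -(p*p - 2)/9 = -(p² - 2)/9 = -(-2 + p²)/9 = 2/9 - p²/9)
c(V) = -1124/9 (c(V) = (-131 + 6) + (2/9 - ⅑*(-1)²) = -125 + (2/9 - ⅑*1) = -125 + (2/9 - ⅑) = -125 + ⅑ = -1124/9)
√(c((196 - 125) + 143) - 1033*25) = √(-1124/9 - 1033*25) = √(-1124/9 - 25825) = √(-233549/9) = I*√233549/3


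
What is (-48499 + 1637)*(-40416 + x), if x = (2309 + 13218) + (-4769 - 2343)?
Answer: 1499630862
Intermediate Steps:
x = 8415 (x = 15527 - 7112 = 8415)
(-48499 + 1637)*(-40416 + x) = (-48499 + 1637)*(-40416 + 8415) = -46862*(-32001) = 1499630862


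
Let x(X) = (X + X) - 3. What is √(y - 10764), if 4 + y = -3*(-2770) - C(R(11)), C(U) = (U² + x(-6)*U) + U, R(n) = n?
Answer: 5*I*√97 ≈ 49.244*I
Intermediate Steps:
x(X) = -3 + 2*X (x(X) = 2*X - 3 = -3 + 2*X)
C(U) = U² - 14*U (C(U) = (U² + (-3 + 2*(-6))*U) + U = (U² + (-3 - 12)*U) + U = (U² - 15*U) + U = U² - 14*U)
y = 8339 (y = -4 + (-3*(-2770) - 11*(-14 + 11)) = -4 + (8310 - 11*(-3)) = -4 + (8310 - 1*(-33)) = -4 + (8310 + 33) = -4 + 8343 = 8339)
√(y - 10764) = √(8339 - 10764) = √(-2425) = 5*I*√97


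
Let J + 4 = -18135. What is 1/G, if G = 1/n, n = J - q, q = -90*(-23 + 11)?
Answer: -19219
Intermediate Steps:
J = -18139 (J = -4 - 18135 = -18139)
q = 1080 (q = -90*(-12) = 1080)
n = -19219 (n = -18139 - 1*1080 = -18139 - 1080 = -19219)
G = -1/19219 (G = 1/(-19219) = -1/19219 ≈ -5.2032e-5)
1/G = 1/(-1/19219) = -19219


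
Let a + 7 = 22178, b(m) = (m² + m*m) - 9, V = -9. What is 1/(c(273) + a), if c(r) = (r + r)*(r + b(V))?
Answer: 1/254767 ≈ 3.9252e-6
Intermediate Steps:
b(m) = -9 + 2*m² (b(m) = (m² + m²) - 9 = 2*m² - 9 = -9 + 2*m²)
c(r) = 2*r*(153 + r) (c(r) = (r + r)*(r + (-9 + 2*(-9)²)) = (2*r)*(r + (-9 + 2*81)) = (2*r)*(r + (-9 + 162)) = (2*r)*(r + 153) = (2*r)*(153 + r) = 2*r*(153 + r))
a = 22171 (a = -7 + 22178 = 22171)
1/(c(273) + a) = 1/(2*273*(153 + 273) + 22171) = 1/(2*273*426 + 22171) = 1/(232596 + 22171) = 1/254767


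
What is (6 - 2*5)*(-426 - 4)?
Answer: 1720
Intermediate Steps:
(6 - 2*5)*(-426 - 4) = (6 - 10)*(-430) = -4*(-430) = 1720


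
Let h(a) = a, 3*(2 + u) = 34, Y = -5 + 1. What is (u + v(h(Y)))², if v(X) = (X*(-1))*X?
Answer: 400/9 ≈ 44.444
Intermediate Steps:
Y = -4
u = 28/3 (u = -2 + (⅓)*34 = -2 + 34/3 = 28/3 ≈ 9.3333)
v(X) = -X² (v(X) = (-X)*X = -X²)
(u + v(h(Y)))² = (28/3 - 1*(-4)²)² = (28/3 - 1*16)² = (28/3 - 16)² = (-20/3)² = 400/9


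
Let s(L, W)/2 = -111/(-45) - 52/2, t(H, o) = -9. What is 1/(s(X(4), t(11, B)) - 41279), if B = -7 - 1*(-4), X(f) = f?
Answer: -15/619891 ≈ -2.4198e-5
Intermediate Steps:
B = -3 (B = -7 + 4 = -3)
s(L, W) = -706/15 (s(L, W) = 2*(-111/(-45) - 52/2) = 2*(-111*(-1/45) - 52*½) = 2*(37/15 - 26) = 2*(-353/15) = -706/15)
1/(s(X(4), t(11, B)) - 41279) = 1/(-706/15 - 41279) = 1/(-619891/15) = -15/619891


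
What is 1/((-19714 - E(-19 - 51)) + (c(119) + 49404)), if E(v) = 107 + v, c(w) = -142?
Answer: 1/29511 ≈ 3.3886e-5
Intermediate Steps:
1/((-19714 - E(-19 - 51)) + (c(119) + 49404)) = 1/((-19714 - (107 + (-19 - 51))) + (-142 + 49404)) = 1/((-19714 - (107 - 70)) + 49262) = 1/((-19714 - 1*37) + 49262) = 1/((-19714 - 37) + 49262) = 1/(-19751 + 49262) = 1/29511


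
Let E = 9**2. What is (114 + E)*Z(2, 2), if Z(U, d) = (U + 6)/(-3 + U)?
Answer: -1560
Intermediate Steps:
Z(U, d) = (6 + U)/(-3 + U)
E = 81
(114 + E)*Z(2, 2) = (114 + 81)*((6 + 2)/(-3 + 2)) = 195*(8/(-1)) = 195*(-1*8) = 195*(-8) = -1560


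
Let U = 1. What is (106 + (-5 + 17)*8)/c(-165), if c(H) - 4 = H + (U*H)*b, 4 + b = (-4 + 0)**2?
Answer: -202/2141 ≈ -0.094348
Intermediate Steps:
b = 12 (b = -4 + (-4 + 0)**2 = -4 + (-4)**2 = -4 + 16 = 12)
c(H) = 4 + 13*H (c(H) = 4 + (H + (1*H)*12) = 4 + (H + H*12) = 4 + (H + 12*H) = 4 + 13*H)
(106 + (-5 + 17)*8)/c(-165) = (106 + (-5 + 17)*8)/(4 + 13*(-165)) = (106 + 12*8)/(4 - 2145) = (106 + 96)/(-2141) = 202*(-1/2141) = -202/2141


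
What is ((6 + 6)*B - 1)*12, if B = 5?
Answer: 708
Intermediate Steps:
((6 + 6)*B - 1)*12 = ((6 + 6)*5 - 1)*12 = (12*5 - 1)*12 = (60 - 1)*12 = 59*12 = 708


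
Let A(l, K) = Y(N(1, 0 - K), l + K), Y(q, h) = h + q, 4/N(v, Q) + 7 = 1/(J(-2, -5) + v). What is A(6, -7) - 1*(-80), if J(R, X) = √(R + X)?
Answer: 29721/379 + 4*I*√7/379 ≈ 78.42 + 0.027923*I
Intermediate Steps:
N(v, Q) = 4/(-7 + 1/(v + I*√7)) (N(v, Q) = 4/(-7 + 1/(√(-2 - 5) + v)) = 4/(-7 + 1/(√(-7) + v)) = 4/(-7 + 1/(I*√7 + v)) = 4/(-7 + 1/(v + I*√7)))
A(l, K) = K + l + 4*(-1 - I*√7)/(6 + 7*I*√7) (A(l, K) = (l + K) + 4*(-1*1 - I*√7)/(-1 + 7*1 + 7*I*√7) = (K + l) + 4*(-1 - I*√7)/(-1 + 7 + 7*I*√7) = (K + l) + 4*(-1 - I*√7)/(6 + 7*I*√7) = K + l + 4*(-1 - I*√7)/(6 + 7*I*√7))
A(6, -7) - 1*(-80) = (-220/379 - 7 + 6 + 4*I*√7/379) - 1*(-80) = (-599/379 + 4*I*√7/379) + 80 = 29721/379 + 4*I*√7/379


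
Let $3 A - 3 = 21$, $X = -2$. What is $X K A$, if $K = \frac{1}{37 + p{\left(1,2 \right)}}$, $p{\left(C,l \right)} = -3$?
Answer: $- \frac{8}{17} \approx -0.47059$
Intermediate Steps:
$K = \frac{1}{34}$ ($K = \frac{1}{37 - 3} = \frac{1}{34} \approx 0.029412$)
$A = 8$ ($A = 1 + \frac{1}{3} \cdot 21 = 1 + 7 = 8$)
$X K A = \left(-2\right) \frac{1}{34} \cdot 8 = \left(- \frac{1}{17}\right) 8 = - \frac{8}{17}$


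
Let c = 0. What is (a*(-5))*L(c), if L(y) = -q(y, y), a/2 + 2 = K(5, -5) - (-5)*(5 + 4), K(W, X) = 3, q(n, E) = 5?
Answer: 2300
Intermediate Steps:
a = 92 (a = -4 + 2*(3 - (-5)*(5 + 4)) = -4 + 2*(3 - (-5)*9) = -4 + 2*(3 - 1*(-45)) = -4 + 2*(3 + 45) = -4 + 2*48 = -4 + 96 = 92)
L(y) = -5 (L(y) = -1*5 = -5)
(a*(-5))*L(c) = (92*(-5))*(-5) = -460*(-5) = 2300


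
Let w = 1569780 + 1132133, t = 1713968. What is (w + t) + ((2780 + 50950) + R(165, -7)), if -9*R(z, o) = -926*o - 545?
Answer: 13406854/3 ≈ 4.4690e+6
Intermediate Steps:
w = 2701913
R(z, o) = 545/9 + 926*o/9 (R(z, o) = -(-926*o - 545)/9 = -(-545 - 926*o)/9 = 545/9 + 926*o/9)
(w + t) + ((2780 + 50950) + R(165, -7)) = (2701913 + 1713968) + ((2780 + 50950) + (545/9 + (926/9)*(-7))) = 4415881 + (53730 + (545/9 - 6482/9)) = 4415881 + (53730 - 1979/3) = 4415881 + 159211/3 = 13406854/3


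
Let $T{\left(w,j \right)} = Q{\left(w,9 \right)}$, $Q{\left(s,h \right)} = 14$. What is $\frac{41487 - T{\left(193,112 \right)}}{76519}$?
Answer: $\frac{41473}{76519} \approx 0.542$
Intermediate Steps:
$T{\left(w,j \right)} = 14$
$\frac{41487 - T{\left(193,112 \right)}}{76519} = \frac{41487 - 14}{76519} = \left(41487 - 14\right) \frac{1}{76519} = 41473 \cdot \frac{1}{76519} = \frac{41473}{76519}$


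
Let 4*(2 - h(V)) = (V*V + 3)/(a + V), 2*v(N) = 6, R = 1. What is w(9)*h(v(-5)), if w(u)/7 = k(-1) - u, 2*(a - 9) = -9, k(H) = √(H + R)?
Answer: -504/5 ≈ -100.80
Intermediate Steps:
v(N) = 3 (v(N) = (½)*6 = 3)
k(H) = √(1 + H) (k(H) = √(H + 1) = √(1 + H))
a = 9/2 (a = 9 + (½)*(-9) = 9 - 9/2 = 9/2 ≈ 4.5000)
w(u) = -7*u (w(u) = 7*(√(1 - 1) - u) = 7*(√0 - u) = 7*(0 - u) = 7*(-u) = -7*u)
h(V) = 2 - (3 + V²)/(4*(9/2 + V)) (h(V) = 2 - (V*V + 3)/(4*(9/2 + V)) = 2 - (V² + 3)/(4*(9/2 + V)) = 2 - (3 + V²)/(4*(9/2 + V)))
w(9)*h(v(-5)) = (-7*9)*((33 - 1*3² + 8*3)/(2*(9 + 2*3))) = -63*(33 - 1*9 + 24)/(2*(9 + 6)) = -63*(33 - 9 + 24)/(2*15) = -63*48/(2*15) = -63*8/5 = -504/5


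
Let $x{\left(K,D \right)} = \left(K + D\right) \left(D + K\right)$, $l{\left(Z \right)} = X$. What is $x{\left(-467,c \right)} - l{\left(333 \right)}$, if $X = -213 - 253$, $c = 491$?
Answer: $1042$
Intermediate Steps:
$X = -466$ ($X = -213 - 253 = -466$)
$l{\left(Z \right)} = -466$
$x{\left(K,D \right)} = \left(D + K\right)^{2}$ ($x{\left(K,D \right)} = \left(D + K\right) \left(D + K\right) = \left(D + K\right)^{2}$)
$x{\left(-467,c \right)} - l{\left(333 \right)} = \left(491 - 467\right)^{2} - -466 = 24^{2} + 466 = 576 + 466 = 1042$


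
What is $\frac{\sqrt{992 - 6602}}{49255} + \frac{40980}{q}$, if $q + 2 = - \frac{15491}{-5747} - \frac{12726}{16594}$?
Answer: $- \frac{69787270065}{121609} + \frac{i \sqrt{5610}}{49255} \approx -5.7387 \cdot 10^{5} + 0.0015207 i$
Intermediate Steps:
$q = - \frac{486436}{6811837}$ ($q = -2 - \left(- \frac{2213}{821} + \frac{6363}{8297}\right) = -2 - - \frac{13137238}{6811837} = -2 + \left(\frac{2213}{821} - \frac{6363}{8297}\right) = -2 + \frac{13137238}{6811837} = - \frac{486436}{6811837} \approx -0.07141$)
$\frac{\sqrt{992 - 6602}}{49255} + \frac{40980}{q} = \frac{\sqrt{992 - 6602}}{49255} + \frac{40980}{- \frac{486436}{6811837}} = \sqrt{-5610} \cdot \frac{1}{49255} + 40980 \left(- \frac{6811837}{486436}\right) = i \sqrt{5610} \cdot \frac{1}{49255} - \frac{69787270065}{121609} = \frac{i \sqrt{5610}}{49255} - \frac{69787270065}{121609} = - \frac{69787270065}{121609} + \frac{i \sqrt{5610}}{49255}$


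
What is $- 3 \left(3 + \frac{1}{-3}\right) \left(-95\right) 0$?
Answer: $0$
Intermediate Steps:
$- 3 \left(3 + \frac{1}{-3}\right) \left(-95\right) 0 = - 3 \left(3 - \frac{1}{3}\right) \left(-95\right) 0 = \left(-3\right) \frac{8}{3} \left(-95\right) 0 = \left(-8\right) \left(-95\right) 0 = 760 \cdot 0 = 0$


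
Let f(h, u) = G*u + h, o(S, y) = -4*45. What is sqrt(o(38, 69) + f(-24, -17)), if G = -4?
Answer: 2*I*sqrt(34) ≈ 11.662*I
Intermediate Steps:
o(S, y) = -180
f(h, u) = h - 4*u (f(h, u) = -4*u + h = h - 4*u)
sqrt(o(38, 69) + f(-24, -17)) = sqrt(-180 + (-24 - 4*(-17))) = sqrt(-180 + (-24 + 68)) = sqrt(-180 + 44) = sqrt(-136) = 2*I*sqrt(34)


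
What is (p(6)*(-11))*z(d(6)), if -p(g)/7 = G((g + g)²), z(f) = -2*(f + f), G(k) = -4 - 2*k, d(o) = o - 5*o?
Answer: -2158464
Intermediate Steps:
d(o) = -4*o
z(f) = -4*f
p(g) = 28 + 56*g² (p(g) = -7*(-4 - 2*(g + g)²) = -7*(-4 - 2*4*g²) = -7*(-4 - 8*g²) = 28 + 56*g²)
(p(6)*(-11))*z(d(6)) = ((28 + 56*6²)*(-11))*(-(-16)*6) = ((28 + 56*36)*(-11))*(-4*(-24)) = ((28 + 2016)*(-11))*96 = (2044*(-11))*96 = -22484*96 = -2158464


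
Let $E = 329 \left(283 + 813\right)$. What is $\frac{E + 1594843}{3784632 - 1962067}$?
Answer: $\frac{1955427}{1822565} \approx 1.0729$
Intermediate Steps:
$E = 360584$ ($E = 329 \cdot 1096 = 360584$)
$\frac{E + 1594843}{3784632 - 1962067} = \frac{360584 + 1594843}{3784632 - 1962067} = \frac{1955427}{1822565}$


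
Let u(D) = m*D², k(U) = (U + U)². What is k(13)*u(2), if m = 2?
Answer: 5408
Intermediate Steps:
k(U) = 4*U² (k(U) = (2*U)² = 4*U²)
u(D) = 2*D²
k(13)*u(2) = (4*13²)*(2*2²) = (4*169)*(2*4) = 676*8 = 5408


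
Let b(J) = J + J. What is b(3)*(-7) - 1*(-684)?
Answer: 642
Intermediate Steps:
b(J) = 2*J
b(3)*(-7) - 1*(-684) = (2*3)*(-7) - 1*(-684) = 6*(-7) + 684 = -42 + 684 = 642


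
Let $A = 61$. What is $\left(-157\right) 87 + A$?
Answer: $-13598$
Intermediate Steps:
$\left(-157\right) 87 + A = \left(-157\right) 87 + 61 = -13659 + 61 = -13598$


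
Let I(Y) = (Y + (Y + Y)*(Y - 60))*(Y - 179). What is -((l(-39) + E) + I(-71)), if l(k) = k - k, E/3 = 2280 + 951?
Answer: 4623057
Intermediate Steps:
E = 9693 (E = 3*(2280 + 951) = 3*3231 = 9693)
I(Y) = (-179 + Y)*(Y + 2*Y*(-60 + Y)) (I(Y) = (Y + (2*Y)*(-60 + Y))*(-179 + Y) = (Y + 2*Y*(-60 + Y))*(-179 + Y) = (-179 + Y)*(Y + 2*Y*(-60 + Y)))
l(k) = 0
-((l(-39) + E) + I(-71)) = -((0 + 9693) - 71*(21301 - 477*(-71) + 2*(-71)**2)) = -(9693 - 71*(21301 + 33867 + 2*5041)) = -(9693 - 71*(21301 + 33867 + 10082)) = -(9693 - 71*65250) = -(9693 - 4632750) = -1*(-4623057) = 4623057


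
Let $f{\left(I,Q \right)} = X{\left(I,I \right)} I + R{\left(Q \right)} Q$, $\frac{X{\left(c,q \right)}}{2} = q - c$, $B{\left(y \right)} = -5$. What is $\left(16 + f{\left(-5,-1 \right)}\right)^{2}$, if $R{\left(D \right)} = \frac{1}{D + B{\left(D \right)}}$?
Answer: $\frac{9409}{36} \approx 261.36$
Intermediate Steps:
$X{\left(c,q \right)} = - 2 c + 2 q$ ($X{\left(c,q \right)} = 2 \left(q - c\right) = - 2 c + 2 q$)
$R{\left(D \right)} = \frac{1}{-5 + D}$ ($R{\left(D \right)} = \frac{1}{D - 5} = \frac{1}{-5 + D}$)
$f{\left(I,Q \right)} = \frac{Q}{-5 + Q}$ ($f{\left(I,Q \right)} = \left(- 2 I + 2 I\right) I + \frac{Q}{-5 + Q} = 0 I + \frac{Q}{-5 + Q} = 0 + \frac{Q}{-5 + Q} = \frac{Q}{-5 + Q}$)
$\left(16 + f{\left(-5,-1 \right)}\right)^{2} = \left(16 - \frac{1}{-5 - 1}\right)^{2} = \left(16 - \frac{1}{-6}\right)^{2} = \left(16 - - \frac{1}{6}\right)^{2} = \left(16 + \frac{1}{6}\right)^{2} = \left(\frac{97}{6}\right)^{2} = \frac{9409}{36}$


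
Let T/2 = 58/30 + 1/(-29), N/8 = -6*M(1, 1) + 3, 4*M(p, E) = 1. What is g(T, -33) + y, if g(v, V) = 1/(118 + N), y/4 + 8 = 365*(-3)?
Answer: -573559/130 ≈ -4412.0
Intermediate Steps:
M(p, E) = ¼ (M(p, E) = (¼)*1 = ¼)
N = 12 (N = 8*(-6*¼ + 3) = 8*(-3/2 + 3) = 8*(3/2) = 12)
T = 1652/435 (T = 2*(58/30 + 1/(-29)) = 2*(58*(1/30) + 1*(-1/29)) = 2*(29/15 - 1/29) = 2*(826/435) = 1652/435 ≈ 3.7977)
y = -4412 (y = -32 + 4*(365*(-3)) = -32 + 4*(-1095) = -32 - 4380 = -4412)
g(v, V) = 1/130 (g(v, V) = 1/(118 + 12) = 1/130)
g(T, -33) + y = 1/130 - 4412 = -573559/130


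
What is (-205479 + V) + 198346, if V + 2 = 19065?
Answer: 11930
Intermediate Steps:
V = 19063 (V = -2 + 19065 = 19063)
(-205479 + V) + 198346 = (-205479 + 19063) + 198346 = -186416 + 198346 = 11930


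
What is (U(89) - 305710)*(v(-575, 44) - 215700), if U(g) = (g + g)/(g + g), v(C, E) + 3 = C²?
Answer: -35132689698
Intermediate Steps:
v(C, E) = -3 + C²
U(g) = 1 (U(g) = (2*g)/((2*g)) = (2*g)*(1/(2*g)) = 1)
(U(89) - 305710)*(v(-575, 44) - 215700) = (1 - 305710)*((-3 + (-575)²) - 215700) = -305709*((-3 + 330625) - 215700) = -305709*(330622 - 215700) = -305709*114922 = -35132689698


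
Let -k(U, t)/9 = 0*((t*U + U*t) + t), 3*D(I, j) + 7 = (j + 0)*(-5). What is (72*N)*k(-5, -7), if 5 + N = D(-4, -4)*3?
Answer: 0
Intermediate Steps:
D(I, j) = -7/3 - 5*j/3 (D(I, j) = -7/3 + ((j + 0)*(-5))/3 = -7/3 + (j*(-5))/3 = -7/3 + (-5*j)/3 = -7/3 - 5*j/3)
k(U, t) = 0 (k(U, t) = -0*((t*U + U*t) + t) = -0*((U*t + U*t) + t) = -0*(2*U*t + t) = -0*(t + 2*U*t) = -9*0 = 0)
N = 8 (N = -5 + (-7/3 - 5/3*(-4))*3 = -5 + (-7/3 + 20/3)*3 = -5 + (13/3)*3 = -5 + 13 = 8)
(72*N)*k(-5, -7) = (72*8)*0 = 576*0 = 0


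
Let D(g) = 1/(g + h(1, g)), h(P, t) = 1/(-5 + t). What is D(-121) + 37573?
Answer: 572875405/15247 ≈ 37573.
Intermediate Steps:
D(g) = 1/(g + 1/(-5 + g))
D(-121) + 37573 = (-5 - 121)/(1 - 121*(-5 - 121)) + 37573 = -126/(1 - 121*(-126)) + 37573 = -126/(1 + 15246) + 37573 = -126/15247 + 37573 = 572875405/15247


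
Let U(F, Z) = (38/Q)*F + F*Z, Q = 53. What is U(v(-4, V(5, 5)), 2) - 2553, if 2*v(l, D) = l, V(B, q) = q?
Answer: -135597/53 ≈ -2558.4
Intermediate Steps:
v(l, D) = l/2
U(F, Z) = 38*F/53 + F*Z (U(F, Z) = (38/53)*F + F*Z = (38*(1/53))*F + F*Z = 38*F/53 + F*Z)
U(v(-4, V(5, 5)), 2) - 2553 = ((1/2)*(-4))*(38 + 53*2)/53 - 2553 = (1/53)*(-2)*(38 + 106) - 2553 = (1/53)*(-2)*144 - 2553 = -288/53 - 2553 = -135597/53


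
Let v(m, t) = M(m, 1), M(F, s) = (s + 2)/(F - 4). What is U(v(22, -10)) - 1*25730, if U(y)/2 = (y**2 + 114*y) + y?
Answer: -462449/18 ≈ -25692.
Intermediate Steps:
M(F, s) = (2 + s)/(-4 + F)
v(m, t) = 3/(-4 + m) (v(m, t) = (2 + 1)/(-4 + m) = 3/(-4 + m))
U(y) = 2*y**2 + 230*y (U(y) = 2*((y**2 + 114*y) + y) = 2*(y**2 + 115*y) = 2*y**2 + 230*y)
U(v(22, -10)) - 1*25730 = 2*(3/(-4 + 22))*(115 + 3/(-4 + 22)) - 1*25730 = 2*(3/18)*(115 + 3/18) - 25730 = 2*(3*(1/18))*(115 + 3*(1/18)) - 25730 = 2*(1/6)*(115 + 1/6) - 25730 = 2*(1/6)*(691/6) - 25730 = 691/18 - 25730 = -462449/18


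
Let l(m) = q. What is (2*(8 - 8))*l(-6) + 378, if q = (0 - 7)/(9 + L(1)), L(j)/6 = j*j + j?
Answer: 378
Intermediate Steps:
L(j) = 6*j + 6*j² (L(j) = 6*(j*j + j) = 6*(j² + j) = 6*(j + j²) = 6*j + 6*j²)
q = -⅓ (q = (0 - 7)/(9 + 6*1*(1 + 1)) = -7/(9 + 6*1*2) = -7/(9 + 12) = -7/21 = -7*1/21 = -⅓ ≈ -0.33333)
l(m) = -⅓
(2*(8 - 8))*l(-6) + 378 = (2*(8 - 8))*(-⅓) + 378 = (2*0)*(-⅓) + 378 = 0*(-⅓) + 378 = 0 + 378 = 378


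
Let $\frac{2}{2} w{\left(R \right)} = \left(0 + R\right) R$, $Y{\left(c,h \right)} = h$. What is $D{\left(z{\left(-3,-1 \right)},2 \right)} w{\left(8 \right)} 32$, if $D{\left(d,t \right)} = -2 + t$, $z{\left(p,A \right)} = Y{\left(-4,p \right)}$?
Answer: $0$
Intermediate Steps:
$z{\left(p,A \right)} = p$
$w{\left(R \right)} = R^{2}$ ($w{\left(R \right)} = \left(0 + R\right) R = R R = R^{2}$)
$D{\left(z{\left(-3,-1 \right)},2 \right)} w{\left(8 \right)} 32 = \left(-2 + 2\right) 8^{2} \cdot 32 = 0 \cdot 64 \cdot 32 = 0 \cdot 32 = 0$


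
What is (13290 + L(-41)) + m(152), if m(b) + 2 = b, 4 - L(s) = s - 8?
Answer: 13493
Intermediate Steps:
L(s) = 12 - s (L(s) = 4 - (s - 8) = 4 - (-8 + s) = 4 + (8 - s) = 12 - s)
m(b) = -2 + b
(13290 + L(-41)) + m(152) = (13290 + (12 - 1*(-41))) + (-2 + 152) = (13290 + (12 + 41)) + 150 = (13290 + 53) + 150 = 13343 + 150 = 13493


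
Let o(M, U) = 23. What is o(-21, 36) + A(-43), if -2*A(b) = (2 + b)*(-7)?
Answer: -241/2 ≈ -120.50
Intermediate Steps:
A(b) = 7 + 7*b/2 (A(b) = -(2 + b)*(-7)/2 = -(-14 - 7*b)/2 = 7 + 7*b/2)
o(-21, 36) + A(-43) = 23 + (7 + (7/2)*(-43)) = 23 + (7 - 301/2) = 23 - 287/2 = -241/2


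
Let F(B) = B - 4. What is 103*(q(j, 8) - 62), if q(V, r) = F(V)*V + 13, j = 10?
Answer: 1133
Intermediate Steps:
F(B) = -4 + B
q(V, r) = 13 + V*(-4 + V) (q(V, r) = (-4 + V)*V + 13 = V*(-4 + V) + 13 = 13 + V*(-4 + V))
103*(q(j, 8) - 62) = 103*((13 + 10*(-4 + 10)) - 62) = 103*((13 + 10*6) - 62) = 103*((13 + 60) - 62) = 103*(73 - 62) = 103*11 = 1133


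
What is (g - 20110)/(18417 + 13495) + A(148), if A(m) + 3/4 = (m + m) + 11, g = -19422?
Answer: 4866759/15956 ≈ 305.01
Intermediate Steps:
A(m) = 41/4 + 2*m (A(m) = -¾ + ((m + m) + 11) = -¾ + (2*m + 11) = -¾ + (11 + 2*m) = 41/4 + 2*m)
(g - 20110)/(18417 + 13495) + A(148) = (-19422 - 20110)/(18417 + 13495) + (41/4 + 2*148) = -39532/31912 + (41/4 + 296) = -39532*1/31912 + 1225/4 = -9883/7978 + 1225/4 = 4866759/15956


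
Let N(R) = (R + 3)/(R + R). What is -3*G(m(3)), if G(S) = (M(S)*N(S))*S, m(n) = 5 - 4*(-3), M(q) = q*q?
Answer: -8670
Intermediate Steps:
N(R) = (3 + R)/(2*R) (N(R) = (3 + R)/((2*R)) = (3 + R)*(1/(2*R)) = (3 + R)/(2*R))
M(q) = q²
m(n) = 17 (m(n) = 5 + 12 = 17)
G(S) = S²*(3 + S)/2 (G(S) = (S²*((3 + S)/(2*S)))*S = (S*(3 + S)/2)*S = S²*(3 + S)/2)
-3*G(m(3)) = -3*17²*(3 + 17)/2 = -3*289*20/2 = -3*2890 = -8670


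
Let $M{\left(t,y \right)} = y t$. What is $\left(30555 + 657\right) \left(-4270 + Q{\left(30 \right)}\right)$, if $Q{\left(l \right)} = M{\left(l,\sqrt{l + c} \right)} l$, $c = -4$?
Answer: $-133275240 + 28090800 \sqrt{26} \approx 9.9603 \cdot 10^{6}$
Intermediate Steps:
$M{\left(t,y \right)} = t y$
$Q{\left(l \right)} = l^{2} \sqrt{-4 + l}$ ($Q{\left(l \right)} = l \sqrt{l - 4} l = l \sqrt{-4 + l} l = l^{2} \sqrt{-4 + l}$)
$\left(30555 + 657\right) \left(-4270 + Q{\left(30 \right)}\right) = \left(30555 + 657\right) \left(-4270 + 30^{2} \sqrt{-4 + 30}\right) = 31212 \left(-4270 + 900 \sqrt{26}\right) = -133275240 + 28090800 \sqrt{26}$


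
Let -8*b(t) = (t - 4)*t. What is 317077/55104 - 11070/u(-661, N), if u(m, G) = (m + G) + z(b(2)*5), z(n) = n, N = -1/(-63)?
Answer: 103167722893/4571923776 ≈ 22.565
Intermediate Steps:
b(t) = -t*(-4 + t)/8 (b(t) = -(t - 4)*t/8 = -(-4 + t)*t/8 = -t*(-4 + t)/8)
N = 1/63 (N = -1*(-1/63) = 1/63 ≈ 0.015873)
u(m, G) = 5/2 + G + m (u(m, G) = (m + G) + ((⅛)*2*(4 - 1*2))*5 = (G + m) + ((⅛)*2*(4 - 2))*5 = (G + m) + ((⅛)*2*2)*5 = (G + m) + (½)*5 = (G + m) + 5/2 = 5/2 + G + m)
317077/55104 - 11070/u(-661, N) = 317077/55104 - 11070/(5/2 + 1/63 - 661) = 317077*(1/55104) - 11070/(-82969/126) = 317077/55104 - 11070*(-126/82969) = 317077/55104 + 1394820/82969 = 103167722893/4571923776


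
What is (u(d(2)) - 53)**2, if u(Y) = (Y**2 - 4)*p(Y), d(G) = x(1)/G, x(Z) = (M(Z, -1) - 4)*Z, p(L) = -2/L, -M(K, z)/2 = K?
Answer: 22201/9 ≈ 2466.8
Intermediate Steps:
M(K, z) = -2*K
x(Z) = Z*(-4 - 2*Z) (x(Z) = (-2*Z - 4)*Z = (-4 - 2*Z)*Z = Z*(-4 - 2*Z))
d(G) = -6/G (d(G) = (-2*1*(2 + 1))/G = (-2*1*3)/G = -6/G)
u(Y) = -2*(-4 + Y**2)/Y (u(Y) = (Y**2 - 4)*(-2/Y) = (-4 + Y**2)*(-2/Y) = -2*(-4 + Y**2)/Y)
(u(d(2)) - 53)**2 = ((-(-12)/2 + 8/((-6/2))) - 53)**2 = ((-(-12)/2 + 8/((-6*1/2))) - 53)**2 = ((-2*(-3) + 8/(-3)) - 53)**2 = ((6 + 8*(-1/3)) - 53)**2 = ((6 - 8/3) - 53)**2 = (10/3 - 53)**2 = (-149/3)**2 = 22201/9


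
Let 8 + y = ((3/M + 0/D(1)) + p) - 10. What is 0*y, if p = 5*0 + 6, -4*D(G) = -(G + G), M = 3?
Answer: 0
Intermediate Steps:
D(G) = G/2 (D(G) = -(-1)*(G + G)/4 = -(-1)*2*G/4 = -(-1)*G/2 = G/2)
p = 6 (p = 0 + 6 = 6)
y = -11 (y = -8 + (((3/3 + 0/(((1/2)*1))) + 6) - 10) = -8 + (((3*(1/3) + 0/(1/2)) + 6) - 10) = -8 + (((1 + 0*2) + 6) - 10) = -8 + (((1 + 0) + 6) - 10) = -8 + ((1 + 6) - 10) = -8 + (7 - 10) = -8 - 3 = -11)
0*y = 0*(-11) = 0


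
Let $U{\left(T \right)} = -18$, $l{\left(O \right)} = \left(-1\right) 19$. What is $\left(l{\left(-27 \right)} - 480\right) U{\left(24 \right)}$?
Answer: $8982$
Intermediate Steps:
$l{\left(O \right)} = -19$
$\left(l{\left(-27 \right)} - 480\right) U{\left(24 \right)} = \left(-19 - 480\right) \left(-18\right) = \left(-499\right) \left(-18\right) = 8982$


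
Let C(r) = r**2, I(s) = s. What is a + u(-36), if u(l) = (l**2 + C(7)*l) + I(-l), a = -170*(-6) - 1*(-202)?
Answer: 790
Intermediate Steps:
a = 1222 (a = 1020 + 202 = 1222)
u(l) = l**2 + 48*l (u(l) = (l**2 + 7**2*l) - l = (l**2 + 49*l) - l = l**2 + 48*l)
a + u(-36) = 1222 - 36*(48 - 36) = 1222 - 36*12 = 1222 - 432 = 790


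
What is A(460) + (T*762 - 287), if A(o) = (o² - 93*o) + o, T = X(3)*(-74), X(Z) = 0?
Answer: 168993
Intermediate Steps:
T = 0 (T = 0*(-74) = 0)
A(o) = o² - 92*o
A(460) + (T*762 - 287) = 460*(-92 + 460) + (0*762 - 287) = 460*368 + (0 - 287) = 169280 - 287 = 168993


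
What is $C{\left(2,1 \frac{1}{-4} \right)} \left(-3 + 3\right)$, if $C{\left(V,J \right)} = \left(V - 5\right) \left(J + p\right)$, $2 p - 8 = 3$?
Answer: $0$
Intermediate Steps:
$p = \frac{11}{2}$ ($p = 4 + \frac{1}{2} \cdot 3 = 4 + \frac{3}{2} = \frac{11}{2} \approx 5.5$)
$C{\left(V,J \right)} = \left(-5 + V\right) \left(\frac{11}{2} + J\right)$ ($C{\left(V,J \right)} = \left(V - 5\right) \left(J + \frac{11}{2}\right) = \left(-5 + V\right) \left(\frac{11}{2} + J\right)$)
$C{\left(2,1 \frac{1}{-4} \right)} \left(-3 + 3\right) = \left(- \frac{55}{2} - 5 \cdot 1 \frac{1}{-4} + \frac{11}{2} \cdot 2 + 1 \frac{1}{-4} \cdot 2\right) \left(-3 + 3\right) = \left(- \frac{55}{2} - 5 \cdot 1 \left(- \frac{1}{4}\right) + 11 + 1 \left(- \frac{1}{4}\right) 2\right) 0 = \left(- \frac{55}{2} - - \frac{5}{4} + 11 - \frac{1}{2}\right) 0 = \left(- \frac{55}{2} + \frac{5}{4} + 11 - \frac{1}{2}\right) 0 = \left(- \frac{63}{4}\right) 0 = 0$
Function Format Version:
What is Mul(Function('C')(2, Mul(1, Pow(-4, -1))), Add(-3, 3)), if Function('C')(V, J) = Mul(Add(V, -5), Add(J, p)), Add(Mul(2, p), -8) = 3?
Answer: 0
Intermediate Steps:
p = Rational(11, 2) (p = Add(4, Mul(Rational(1, 2), 3)) = Add(4, Rational(3, 2)) = Rational(11, 2) ≈ 5.5000)
Function('C')(V, J) = Mul(Add(-5, V), Add(Rational(11, 2), J)) (Function('C')(V, J) = Mul(Add(V, -5), Add(J, Rational(11, 2))) = Mul(Add(-5, V), Add(Rational(11, 2), J)))
Mul(Function('C')(2, Mul(1, Pow(-4, -1))), Add(-3, 3)) = Mul(Add(Rational(-55, 2), Mul(-5, Mul(1, Pow(-4, -1))), Mul(Rational(11, 2), 2), Mul(Mul(1, Pow(-4, -1)), 2)), Add(-3, 3)) = Mul(Add(Rational(-55, 2), Mul(-5, Mul(1, Rational(-1, 4))), 11, Mul(Mul(1, Rational(-1, 4)), 2)), 0) = Mul(Add(Rational(-55, 2), Mul(-5, Rational(-1, 4)), 11, Mul(Rational(-1, 4), 2)), 0) = Mul(Add(Rational(-55, 2), Rational(5, 4), 11, Rational(-1, 2)), 0) = Mul(Rational(-63, 4), 0) = 0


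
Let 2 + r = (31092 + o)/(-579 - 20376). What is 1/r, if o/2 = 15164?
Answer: -4191/20666 ≈ -0.20280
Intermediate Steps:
o = 30328 (o = 2*15164 = 30328)
r = -20666/4191 (r = -2 + (31092 + 30328)/(-579 - 20376) = -2 + 61420/(-20955) = -2 + 61420*(-1/20955) = -2 - 12284/4191 = -20666/4191 ≈ -4.9310)
1/r = 1/(-20666/4191) = -4191/20666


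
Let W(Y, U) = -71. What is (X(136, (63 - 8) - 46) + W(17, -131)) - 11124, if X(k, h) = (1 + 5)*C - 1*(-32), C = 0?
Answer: -11163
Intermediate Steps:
X(k, h) = 32 (X(k, h) = (1 + 5)*0 - 1*(-32) = 6*0 + 32 = 0 + 32 = 32)
(X(136, (63 - 8) - 46) + W(17, -131)) - 11124 = (32 - 71) - 11124 = -39 - 11124 = -11163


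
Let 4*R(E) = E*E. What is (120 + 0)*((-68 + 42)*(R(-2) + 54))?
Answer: -171600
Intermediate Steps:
R(E) = E²/4 (R(E) = (E*E)/4 = E²/4)
(120 + 0)*((-68 + 42)*(R(-2) + 54)) = (120 + 0)*((-68 + 42)*((¼)*(-2)² + 54)) = 120*(-26*((¼)*4 + 54)) = 120*(-26*(1 + 54)) = 120*(-26*55) = 120*(-1430) = -171600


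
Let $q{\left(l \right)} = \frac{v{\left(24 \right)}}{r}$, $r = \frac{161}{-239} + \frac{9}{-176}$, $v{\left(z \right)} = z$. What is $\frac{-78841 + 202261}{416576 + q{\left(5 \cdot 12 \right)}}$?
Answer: $\frac{940676385}{3174785744} \approx 0.2963$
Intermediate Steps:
$r = - \frac{30487}{42064}$ ($r = 161 \left(- \frac{1}{239}\right) + 9 \left(- \frac{1}{176}\right) = - \frac{161}{239} - \frac{9}{176} = - \frac{30487}{42064} \approx -0.72478$)
$q{\left(l \right)} = - \frac{1009536}{30487}$ ($q{\left(l \right)} = \frac{24}{- \frac{30487}{42064}} = 24 \left(- \frac{42064}{30487}\right) = - \frac{1009536}{30487}$)
$\frac{-78841 + 202261}{416576 + q{\left(5 \cdot 12 \right)}} = \frac{-78841 + 202261}{416576 - \frac{1009536}{30487}} = \frac{123420}{\frac{12699142976}{30487}} = 123420 \cdot \frac{30487}{12699142976} = \frac{940676385}{3174785744}$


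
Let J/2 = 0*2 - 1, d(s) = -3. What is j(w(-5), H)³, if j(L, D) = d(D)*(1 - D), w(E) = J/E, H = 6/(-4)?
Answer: -3375/8 ≈ -421.88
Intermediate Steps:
H = -3/2 (H = 6*(-¼) = -3/2 ≈ -1.5000)
J = -2 (J = 2*(0*2 - 1) = 2*(0 - 1) = 2*(-1) = -2)
w(E) = -2/E
j(L, D) = -3 + 3*D (j(L, D) = -3*(1 - D) = -3 + 3*D)
j(w(-5), H)³ = (-3 + 3*(-3/2))³ = (-3 - 9/2)³ = (-15/2)³ = -3375/8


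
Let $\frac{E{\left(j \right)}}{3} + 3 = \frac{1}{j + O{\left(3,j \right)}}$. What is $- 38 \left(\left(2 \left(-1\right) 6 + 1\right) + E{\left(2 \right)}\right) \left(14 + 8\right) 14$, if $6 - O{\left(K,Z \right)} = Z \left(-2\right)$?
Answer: $231154$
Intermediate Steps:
$O{\left(K,Z \right)} = 6 + 2 Z$ ($O{\left(K,Z \right)} = 6 - Z \left(-2\right) = 6 - - 2 Z = 6 + 2 Z$)
$E{\left(j \right)} = -9 + \frac{3}{6 + 3 j}$ ($E{\left(j \right)} = -9 + \frac{3}{j + \left(6 + 2 j\right)} = -9 + \frac{3}{6 + 3 j}$)
$- 38 \left(\left(2 \left(-1\right) 6 + 1\right) + E{\left(2 \right)}\right) \left(14 + 8\right) 14 = - 38 \left(\left(2 \left(-1\right) 6 + 1\right) + \frac{-17 - 18}{2 + 2}\right) \left(14 + 8\right) 14 = - 38 \left(\left(\left(-2\right) 6 + 1\right) + \frac{-17 - 18}{4}\right) 22 \cdot 14 = - 38 \left(\left(-12 + 1\right) + \frac{1}{4} \left(-35\right)\right) 22 \cdot 14 = - 38 \left(-11 - \frac{35}{4}\right) 22 \cdot 14 = - 38 \left(\left(- \frac{79}{4}\right) 22\right) 14 = \left(-38\right) \left(- \frac{869}{2}\right) 14 = 16511 \cdot 14 = 231154$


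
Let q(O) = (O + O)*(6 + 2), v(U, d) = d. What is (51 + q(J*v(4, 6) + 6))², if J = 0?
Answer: 21609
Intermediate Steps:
q(O) = 16*O (q(O) = (2*O)*8 = 16*O)
(51 + q(J*v(4, 6) + 6))² = (51 + 16*(0*6 + 6))² = (51 + 16*(0 + 6))² = (51 + 16*6)² = (51 + 96)² = 147² = 21609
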